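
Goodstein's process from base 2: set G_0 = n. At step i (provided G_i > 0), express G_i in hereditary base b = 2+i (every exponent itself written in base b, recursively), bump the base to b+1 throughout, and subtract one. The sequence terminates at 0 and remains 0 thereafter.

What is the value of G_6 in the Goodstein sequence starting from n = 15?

(0) 15|_2 = 2^(2 + 1) + 2^2 + 2 + 1 ↦ 3^(3 + 1) + 3^3 + 3 + 1|_3 = 112 ⇒ 111
(1) 111|_3 = 3^(3 + 1) + 3^3 + 3 ↦ 4^(4 + 1) + 4^4 + 4|_4 = 1284 ⇒ 1283
(2) 1283|_4 = 4^(4 + 1) + 4^4 + 3 ↦ 5^(5 + 1) + 5^5 + 3|_5 = 18753 ⇒ 18752
(3) 18752|_5 = 5^(5 + 1) + 5^5 + 2 ↦ 6^(6 + 1) + 6^6 + 2|_6 = 326594 ⇒ 326593
(4) 326593|_6 = 6^(6 + 1) + 6^6 + 1 ↦ 7^(7 + 1) + 7^7 + 1|_7 = 6588345 ⇒ 6588344
(5) 6588344|_7 = 7^(7 + 1) + 7^7 ↦ 8^(8 + 1) + 8^8|_8 = 150994944 ⇒ 150994943
(6) 150994943|_8 = 8^(8 + 1) + 7·8^7 + 7·8^6 + 7·8^5 + 7·8^4 + 7·8^3 + 7·8^2 + 7·8 + 7 ↦ 9^(9 + 1) + 7·9^7 + 7·9^6 + 7·9^5 + 7·9^4 + 7·9^3 + 7·9^2 + 7·9 + 7|_9 = 3524450281 ⇒ 3524450280

150994943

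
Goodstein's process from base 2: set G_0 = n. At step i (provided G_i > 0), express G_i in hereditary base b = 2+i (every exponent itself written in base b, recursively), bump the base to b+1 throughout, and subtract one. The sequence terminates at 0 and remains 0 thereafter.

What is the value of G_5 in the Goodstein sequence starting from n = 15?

6588344

i=0: 15 = 2^(2 + 1) + 2^2 + 2 + 1 (b=2); 2→3: 3^(3 + 1) + 3^3 + 3 + 1 = 112; 112−1 = 111
i=1: 111 = 3^(3 + 1) + 3^3 + 3 (b=3); 3→4: 4^(4 + 1) + 4^4 + 4 = 1284; 1284−1 = 1283
i=2: 1283 = 4^(4 + 1) + 4^4 + 3 (b=4); 4→5: 5^(5 + 1) + 5^5 + 3 = 18753; 18753−1 = 18752
i=3: 18752 = 5^(5 + 1) + 5^5 + 2 (b=5); 5→6: 6^(6 + 1) + 6^6 + 2 = 326594; 326594−1 = 326593
i=4: 326593 = 6^(6 + 1) + 6^6 + 1 (b=6); 6→7: 7^(7 + 1) + 7^7 + 1 = 6588345; 6588345−1 = 6588344
i=5: 6588344 = 7^(7 + 1) + 7^7 (b=7); 7→8: 8^(8 + 1) + 8^8 = 150994944; 150994944−1 = 150994943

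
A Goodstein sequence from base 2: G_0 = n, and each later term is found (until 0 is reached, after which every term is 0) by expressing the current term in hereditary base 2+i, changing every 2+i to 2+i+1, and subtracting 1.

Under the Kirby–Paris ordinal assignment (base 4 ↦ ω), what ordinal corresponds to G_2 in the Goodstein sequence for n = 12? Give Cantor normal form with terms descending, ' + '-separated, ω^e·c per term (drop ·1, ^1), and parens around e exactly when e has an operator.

[0] 12 ≡ 2^(2 + 1) + 2^2 (base 2). Lift 3: 108. −1: 107.
[1] 107 ≡ 3^(3 + 1) + 2·3^2 + 2·3 + 2 (base 3). Lift 4: 1066. −1: 1065.

ω^(ω + 1) + ω^2·2 + ω·2 + 1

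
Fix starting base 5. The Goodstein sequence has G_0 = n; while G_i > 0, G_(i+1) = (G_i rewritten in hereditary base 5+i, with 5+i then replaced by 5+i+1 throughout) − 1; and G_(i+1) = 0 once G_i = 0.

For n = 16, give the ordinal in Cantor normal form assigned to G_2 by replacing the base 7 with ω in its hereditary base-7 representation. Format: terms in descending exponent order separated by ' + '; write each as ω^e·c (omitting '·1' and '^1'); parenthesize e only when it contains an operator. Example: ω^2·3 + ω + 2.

G_0=16  [base 5] 3·5 + 1  →[5↦6]→  3·6 + 1 = 19  −1 ⇒ G_1=18
G_1=18  [base 6] 3·6  →[6↦7]→  3·7 = 21  −1 ⇒ G_2=20
G_2=20  [base 7] 2·7 + 6  →[7↦8]→  2·8 + 6 = 22  −1 ⇒ G_3=21

ω·2 + 6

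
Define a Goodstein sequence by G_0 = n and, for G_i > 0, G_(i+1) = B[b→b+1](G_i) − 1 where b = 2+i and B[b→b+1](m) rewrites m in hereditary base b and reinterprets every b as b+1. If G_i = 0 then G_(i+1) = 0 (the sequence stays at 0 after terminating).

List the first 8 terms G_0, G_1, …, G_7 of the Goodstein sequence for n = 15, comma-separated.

15, 111, 1283, 18752, 326593, 6588344, 150994943, 3524450280

(0) 15|_2 = 2^(2 + 1) + 2^2 + 2 + 1 ↦ 3^(3 + 1) + 3^3 + 3 + 1|_3 = 112 ⇒ 111
(1) 111|_3 = 3^(3 + 1) + 3^3 + 3 ↦ 4^(4 + 1) + 4^4 + 4|_4 = 1284 ⇒ 1283
(2) 1283|_4 = 4^(4 + 1) + 4^4 + 3 ↦ 5^(5 + 1) + 5^5 + 3|_5 = 18753 ⇒ 18752
(3) 18752|_5 = 5^(5 + 1) + 5^5 + 2 ↦ 6^(6 + 1) + 6^6 + 2|_6 = 326594 ⇒ 326593
(4) 326593|_6 = 6^(6 + 1) + 6^6 + 1 ↦ 7^(7 + 1) + 7^7 + 1|_7 = 6588345 ⇒ 6588344
(5) 6588344|_7 = 7^(7 + 1) + 7^7 ↦ 8^(8 + 1) + 8^8|_8 = 150994944 ⇒ 150994943
(6) 150994943|_8 = 8^(8 + 1) + 7·8^7 + 7·8^6 + 7·8^5 + 7·8^4 + 7·8^3 + 7·8^2 + 7·8 + 7 ↦ 9^(9 + 1) + 7·9^7 + 7·9^6 + 7·9^5 + 7·9^4 + 7·9^3 + 7·9^2 + 7·9 + 7|_9 = 3524450281 ⇒ 3524450280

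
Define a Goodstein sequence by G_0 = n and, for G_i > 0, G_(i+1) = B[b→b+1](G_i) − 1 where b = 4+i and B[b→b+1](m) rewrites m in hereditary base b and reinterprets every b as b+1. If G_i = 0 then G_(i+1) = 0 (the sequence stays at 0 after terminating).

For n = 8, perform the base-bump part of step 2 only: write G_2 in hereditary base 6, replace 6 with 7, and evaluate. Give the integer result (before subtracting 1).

8 —HB4→ 2·4 —bump→ 2·5 = 10 —(−1)→ 9
9 —HB5→ 5 + 4 —bump→ 6 + 4 = 10 —(−1)→ 9
9 —HB6→ 6 + 3 —bump→ 7 + 3 = 10 —(−1)→ 9

10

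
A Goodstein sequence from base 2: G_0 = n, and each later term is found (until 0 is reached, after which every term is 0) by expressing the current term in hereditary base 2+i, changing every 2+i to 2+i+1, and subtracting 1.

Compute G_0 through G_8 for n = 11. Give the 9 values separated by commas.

11, 84, 1027, 15627, 279937, 5764801, 134217727, 2749609302, 70077777775

11 —HB2→ 2^(2 + 1) + 2 + 1 —bump→ 3^(3 + 1) + 3 + 1 = 85 —(−1)→ 84
84 —HB3→ 3^(3 + 1) + 3 —bump→ 4^(4 + 1) + 4 = 1028 —(−1)→ 1027
1027 —HB4→ 4^(4 + 1) + 3 —bump→ 5^(5 + 1) + 3 = 15628 —(−1)→ 15627
15627 —HB5→ 5^(5 + 1) + 2 —bump→ 6^(6 + 1) + 2 = 279938 —(−1)→ 279937
279937 —HB6→ 6^(6 + 1) + 1 —bump→ 7^(7 + 1) + 1 = 5764802 —(−1)→ 5764801
5764801 —HB7→ 7^(7 + 1) —bump→ 8^(8 + 1) = 134217728 —(−1)→ 134217727
134217727 —HB8→ 7·8^8 + 7·8^7 + 7·8^6 + 7·8^5 + 7·8^4 + 7·8^3 + 7·8^2 + 7·8 + 7 —bump→ 7·9^9 + 7·9^7 + 7·9^6 + 7·9^5 + 7·9^4 + 7·9^3 + 7·9^2 + 7·9 + 7 = 2749609303 —(−1)→ 2749609302
2749609302 —HB9→ 7·9^9 + 7·9^7 + 7·9^6 + 7·9^5 + 7·9^4 + 7·9^3 + 7·9^2 + 7·9 + 6 —bump→ 7·10^10 + 7·10^7 + 7·10^6 + 7·10^5 + 7·10^4 + 7·10^3 + 7·10^2 + 7·10 + 6 = 70077777776 —(−1)→ 70077777775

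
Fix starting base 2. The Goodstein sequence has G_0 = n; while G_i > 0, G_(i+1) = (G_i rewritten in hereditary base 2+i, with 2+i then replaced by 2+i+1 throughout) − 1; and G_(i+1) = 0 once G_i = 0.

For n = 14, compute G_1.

110

G_0=14  [base 2] 2^(2 + 1) + 2^2 + 2  →[2↦3]→  3^(3 + 1) + 3^3 + 3 = 111  −1 ⇒ G_1=110
G_1=110  [base 3] 3^(3 + 1) + 3^3 + 2  →[3↦4]→  4^(4 + 1) + 4^4 + 2 = 1282  −1 ⇒ G_2=1281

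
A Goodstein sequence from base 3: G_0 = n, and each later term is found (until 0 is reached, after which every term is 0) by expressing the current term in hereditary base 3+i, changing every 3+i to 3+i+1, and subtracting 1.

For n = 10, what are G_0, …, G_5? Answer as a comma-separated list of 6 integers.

G_0=10  [base 3] 3^2 + 1  →[3↦4]→  4^2 + 1 = 17  −1 ⇒ G_1=16
G_1=16  [base 4] 4^2  →[4↦5]→  5^2 = 25  −1 ⇒ G_2=24
G_2=24  [base 5] 4·5 + 4  →[5↦6]→  4·6 + 4 = 28  −1 ⇒ G_3=27
G_3=27  [base 6] 4·6 + 3  →[6↦7]→  4·7 + 3 = 31  −1 ⇒ G_4=30
G_4=30  [base 7] 4·7 + 2  →[7↦8]→  4·8 + 2 = 34  −1 ⇒ G_5=33

10, 16, 24, 27, 30, 33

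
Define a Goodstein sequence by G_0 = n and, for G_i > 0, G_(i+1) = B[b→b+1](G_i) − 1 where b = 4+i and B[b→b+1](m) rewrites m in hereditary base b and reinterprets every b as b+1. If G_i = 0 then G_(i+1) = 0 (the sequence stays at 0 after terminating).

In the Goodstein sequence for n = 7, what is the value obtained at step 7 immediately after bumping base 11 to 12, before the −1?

(0) 7|_4 = 4 + 3 ↦ 5 + 3|_5 = 8 ⇒ 7
(1) 7|_5 = 5 + 2 ↦ 6 + 2|_6 = 8 ⇒ 7
(2) 7|_6 = 6 + 1 ↦ 7 + 1|_7 = 8 ⇒ 7
(3) 7|_7 = 7 ↦ 8|_8 = 8 ⇒ 7
(4) 7|_8 = 7 ↦ 7|_9 = 7 ⇒ 6
(5) 6|_9 = 6 ↦ 6|_10 = 6 ⇒ 5
(6) 5|_10 = 5 ↦ 5|_11 = 5 ⇒ 4
(7) 4|_11 = 4 ↦ 4|_12 = 4 ⇒ 3

4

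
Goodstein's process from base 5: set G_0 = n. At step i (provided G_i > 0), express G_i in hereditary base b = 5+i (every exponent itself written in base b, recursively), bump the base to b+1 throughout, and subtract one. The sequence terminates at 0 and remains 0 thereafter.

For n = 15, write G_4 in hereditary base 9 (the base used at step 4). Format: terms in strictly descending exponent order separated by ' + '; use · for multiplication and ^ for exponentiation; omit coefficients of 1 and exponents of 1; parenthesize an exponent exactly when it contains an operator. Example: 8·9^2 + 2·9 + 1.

2·9 + 2

base 5: 15 = 3·5; at 6: 3·6 = 18; next = 17
base 6: 17 = 2·6 + 5; at 7: 2·7 + 5 = 19; next = 18
base 7: 18 = 2·7 + 4; at 8: 2·8 + 4 = 20; next = 19
base 8: 19 = 2·8 + 3; at 9: 2·9 + 3 = 21; next = 20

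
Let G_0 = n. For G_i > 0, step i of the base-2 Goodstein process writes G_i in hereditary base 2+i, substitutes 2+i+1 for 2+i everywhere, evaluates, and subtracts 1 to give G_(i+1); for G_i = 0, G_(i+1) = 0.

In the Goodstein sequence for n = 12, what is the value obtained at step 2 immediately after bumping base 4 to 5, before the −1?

15686

step 0: 12 = 2^(2 + 1) + 2^2; sub 3 for 2: 3^(3 + 1) + 3^3; = 108; G_1 = 108−1 = 107
step 1: 107 = 3^(3 + 1) + 2·3^2 + 2·3 + 2; sub 4 for 3: 4^(4 + 1) + 2·4^2 + 2·4 + 2; = 1066; G_2 = 1066−1 = 1065
step 2: 1065 = 4^(4 + 1) + 2·4^2 + 2·4 + 1; sub 5 for 4: 5^(5 + 1) + 2·5^2 + 2·5 + 1; = 15686; G_3 = 15686−1 = 15685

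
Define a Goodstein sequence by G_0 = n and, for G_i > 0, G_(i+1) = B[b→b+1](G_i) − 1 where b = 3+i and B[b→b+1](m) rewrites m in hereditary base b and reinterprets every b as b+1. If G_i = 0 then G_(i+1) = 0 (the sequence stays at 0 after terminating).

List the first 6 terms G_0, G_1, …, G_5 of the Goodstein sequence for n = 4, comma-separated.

4 —HB3→ 3 + 1 —bump→ 4 + 1 = 5 —(−1)→ 4
4 —HB4→ 4 —bump→ 5 = 5 —(−1)→ 4
4 —HB5→ 4 —bump→ 4 = 4 —(−1)→ 3
3 —HB6→ 3 —bump→ 3 = 3 —(−1)→ 2
2 —HB7→ 2 —bump→ 2 = 2 —(−1)→ 1

4, 4, 4, 3, 2, 1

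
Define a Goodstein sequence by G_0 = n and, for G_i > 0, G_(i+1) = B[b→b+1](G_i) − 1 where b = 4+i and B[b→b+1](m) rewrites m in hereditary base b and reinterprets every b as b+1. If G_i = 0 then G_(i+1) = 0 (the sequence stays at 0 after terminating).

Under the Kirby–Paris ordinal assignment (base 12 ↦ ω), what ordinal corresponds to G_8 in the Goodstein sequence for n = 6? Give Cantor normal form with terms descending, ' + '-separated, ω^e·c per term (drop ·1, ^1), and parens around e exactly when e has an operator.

1

step 0: 6 = 4 + 2; sub 5 for 4: 5 + 2; = 7; G_1 = 7−1 = 6
step 1: 6 = 5 + 1; sub 6 for 5: 6 + 1; = 7; G_2 = 7−1 = 6
step 2: 6 = 6; sub 7 for 6: 7; = 7; G_3 = 7−1 = 6
step 3: 6 = 6; sub 8 for 7: 6; = 6; G_4 = 6−1 = 5
step 4: 5 = 5; sub 9 for 8: 5; = 5; G_5 = 5−1 = 4
step 5: 4 = 4; sub 10 for 9: 4; = 4; G_6 = 4−1 = 3
step 6: 3 = 3; sub 11 for 10: 3; = 3; G_7 = 3−1 = 2
step 7: 2 = 2; sub 12 for 11: 2; = 2; G_8 = 2−1 = 1
step 8: 1 = 1; sub 13 for 12: 1; = 1; G_9 = 1−1 = 0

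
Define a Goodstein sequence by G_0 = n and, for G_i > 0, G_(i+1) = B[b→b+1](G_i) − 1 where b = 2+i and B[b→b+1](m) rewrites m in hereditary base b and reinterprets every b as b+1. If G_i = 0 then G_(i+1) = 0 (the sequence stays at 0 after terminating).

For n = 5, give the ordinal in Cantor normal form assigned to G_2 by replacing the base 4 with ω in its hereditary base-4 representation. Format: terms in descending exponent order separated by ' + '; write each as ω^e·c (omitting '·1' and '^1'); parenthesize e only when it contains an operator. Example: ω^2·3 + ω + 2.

i=0: 5 = 2^2 + 1 (b=2); 2→3: 3^3 + 1 = 28; 28−1 = 27
i=1: 27 = 3^3 (b=3); 3→4: 4^4 = 256; 256−1 = 255
i=2: 255 = 3·4^3 + 3·4^2 + 3·4 + 3 (b=4); 4→5: 3·5^3 + 3·5^2 + 3·5 + 3 = 468; 468−1 = 467

ω^3·3 + ω^2·3 + ω·3 + 3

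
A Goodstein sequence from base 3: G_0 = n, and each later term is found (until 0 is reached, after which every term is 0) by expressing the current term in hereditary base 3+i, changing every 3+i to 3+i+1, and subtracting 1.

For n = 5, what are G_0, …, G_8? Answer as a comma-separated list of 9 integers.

step 0: 5 = 3 + 2; sub 4 for 3: 4 + 2; = 6; G_1 = 6−1 = 5
step 1: 5 = 4 + 1; sub 5 for 4: 5 + 1; = 6; G_2 = 6−1 = 5
step 2: 5 = 5; sub 6 for 5: 6; = 6; G_3 = 6−1 = 5
step 3: 5 = 5; sub 7 for 6: 5; = 5; G_4 = 5−1 = 4
step 4: 4 = 4; sub 8 for 7: 4; = 4; G_5 = 4−1 = 3
step 5: 3 = 3; sub 9 for 8: 3; = 3; G_6 = 3−1 = 2
step 6: 2 = 2; sub 10 for 9: 2; = 2; G_7 = 2−1 = 1
step 7: 1 = 1; sub 11 for 10: 1; = 1; G_8 = 1−1 = 0

5, 5, 5, 5, 4, 3, 2, 1, 0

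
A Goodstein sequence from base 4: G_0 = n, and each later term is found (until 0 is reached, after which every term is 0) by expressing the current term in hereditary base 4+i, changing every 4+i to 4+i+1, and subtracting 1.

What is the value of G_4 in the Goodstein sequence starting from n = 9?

11

G_0=9  [base 4] 2·4 + 1  →[4↦5]→  2·5 + 1 = 11  −1 ⇒ G_1=10
G_1=10  [base 5] 2·5  →[5↦6]→  2·6 = 12  −1 ⇒ G_2=11
G_2=11  [base 6] 6 + 5  →[6↦7]→  7 + 5 = 12  −1 ⇒ G_3=11
G_3=11  [base 7] 7 + 4  →[7↦8]→  8 + 4 = 12  −1 ⇒ G_4=11
G_4=11  [base 8] 8 + 3  →[8↦9]→  9 + 3 = 12  −1 ⇒ G_5=11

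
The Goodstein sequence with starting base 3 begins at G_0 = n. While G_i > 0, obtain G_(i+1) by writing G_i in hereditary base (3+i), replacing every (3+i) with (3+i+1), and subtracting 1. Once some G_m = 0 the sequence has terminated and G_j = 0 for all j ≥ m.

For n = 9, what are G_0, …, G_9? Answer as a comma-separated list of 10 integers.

G_0=9  [base 3] 3^2  →[3↦4]→  4^2 = 16  −1 ⇒ G_1=15
G_1=15  [base 4] 3·4 + 3  →[4↦5]→  3·5 + 3 = 18  −1 ⇒ G_2=17
G_2=17  [base 5] 3·5 + 2  →[5↦6]→  3·6 + 2 = 20  −1 ⇒ G_3=19
G_3=19  [base 6] 3·6 + 1  →[6↦7]→  3·7 + 1 = 22  −1 ⇒ G_4=21
G_4=21  [base 7] 3·7  →[7↦8]→  3·8 = 24  −1 ⇒ G_5=23
G_5=23  [base 8] 2·8 + 7  →[8↦9]→  2·9 + 7 = 25  −1 ⇒ G_6=24
G_6=24  [base 9] 2·9 + 6  →[9↦10]→  2·10 + 6 = 26  −1 ⇒ G_7=25
G_7=25  [base 10] 2·10 + 5  →[10↦11]→  2·11 + 5 = 27  −1 ⇒ G_8=26
G_8=26  [base 11] 2·11 + 4  →[11↦12]→  2·12 + 4 = 28  −1 ⇒ G_9=27

9, 15, 17, 19, 21, 23, 24, 25, 26, 27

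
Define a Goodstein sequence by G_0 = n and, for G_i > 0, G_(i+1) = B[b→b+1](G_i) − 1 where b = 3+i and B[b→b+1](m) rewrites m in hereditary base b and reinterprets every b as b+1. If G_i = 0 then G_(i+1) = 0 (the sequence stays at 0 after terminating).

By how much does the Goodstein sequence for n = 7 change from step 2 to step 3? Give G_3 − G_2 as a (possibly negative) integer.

0

(0) 7|_3 = 2·3 + 1 ↦ 2·4 + 1|_4 = 9 ⇒ 8
(1) 8|_4 = 2·4 ↦ 2·5|_5 = 10 ⇒ 9
(2) 9|_5 = 5 + 4 ↦ 6 + 4|_6 = 10 ⇒ 9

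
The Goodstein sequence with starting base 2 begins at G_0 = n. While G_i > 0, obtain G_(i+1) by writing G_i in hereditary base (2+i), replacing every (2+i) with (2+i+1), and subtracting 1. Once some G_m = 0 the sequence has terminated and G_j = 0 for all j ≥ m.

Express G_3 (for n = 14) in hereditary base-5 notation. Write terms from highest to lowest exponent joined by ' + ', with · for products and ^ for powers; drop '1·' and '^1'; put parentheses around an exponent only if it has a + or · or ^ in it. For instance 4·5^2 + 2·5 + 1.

5^(5 + 1) + 5^5

14 —HB2→ 2^(2 + 1) + 2^2 + 2 —bump→ 3^(3 + 1) + 3^3 + 3 = 111 —(−1)→ 110
110 —HB3→ 3^(3 + 1) + 3^3 + 2 —bump→ 4^(4 + 1) + 4^4 + 2 = 1282 —(−1)→ 1281
1281 —HB4→ 4^(4 + 1) + 4^4 + 1 —bump→ 5^(5 + 1) + 5^5 + 1 = 18751 —(−1)→ 18750
18750 —HB5→ 5^(5 + 1) + 5^5 —bump→ 6^(6 + 1) + 6^6 = 326592 —(−1)→ 326591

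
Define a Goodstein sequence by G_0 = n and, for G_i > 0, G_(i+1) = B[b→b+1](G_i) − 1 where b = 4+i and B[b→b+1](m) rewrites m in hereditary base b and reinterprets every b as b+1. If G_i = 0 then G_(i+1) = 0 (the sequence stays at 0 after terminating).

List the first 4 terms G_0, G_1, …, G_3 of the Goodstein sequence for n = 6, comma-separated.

6, 6, 6, 6

G_0=6  [base 4] 4 + 2  →[4↦5]→  5 + 2 = 7  −1 ⇒ G_1=6
G_1=6  [base 5] 5 + 1  →[5↦6]→  6 + 1 = 7  −1 ⇒ G_2=6
G_2=6  [base 6] 6  →[6↦7]→  7 = 7  −1 ⇒ G_3=6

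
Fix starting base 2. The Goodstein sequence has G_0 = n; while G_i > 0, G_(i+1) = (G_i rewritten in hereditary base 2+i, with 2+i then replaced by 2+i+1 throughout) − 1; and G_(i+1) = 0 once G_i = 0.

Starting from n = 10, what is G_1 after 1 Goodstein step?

83

G_0 = 10. HB_2(10) = 2^(2 + 1) + 2. Bump = 84. G_1 = 83.
G_1 = 83. HB_3(83) = 3^(3 + 1) + 2. Bump = 1026. G_2 = 1025.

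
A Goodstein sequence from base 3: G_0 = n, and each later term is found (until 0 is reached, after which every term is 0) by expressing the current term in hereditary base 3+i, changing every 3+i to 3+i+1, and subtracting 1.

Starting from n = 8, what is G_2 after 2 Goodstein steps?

10

[0] 8 ≡ 2·3 + 2 (base 3). Lift 4: 10. −1: 9.
[1] 9 ≡ 2·4 + 1 (base 4). Lift 5: 11. −1: 10.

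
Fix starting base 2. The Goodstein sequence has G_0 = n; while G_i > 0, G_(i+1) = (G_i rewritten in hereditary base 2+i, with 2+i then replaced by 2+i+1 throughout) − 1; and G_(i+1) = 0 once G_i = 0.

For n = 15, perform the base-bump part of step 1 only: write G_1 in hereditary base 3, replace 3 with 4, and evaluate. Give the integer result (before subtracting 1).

1284

[0] 15 ≡ 2^(2 + 1) + 2^2 + 2 + 1 (base 2). Lift 3: 112. −1: 111.
[1] 111 ≡ 3^(3 + 1) + 3^3 + 3 (base 3). Lift 4: 1284. −1: 1283.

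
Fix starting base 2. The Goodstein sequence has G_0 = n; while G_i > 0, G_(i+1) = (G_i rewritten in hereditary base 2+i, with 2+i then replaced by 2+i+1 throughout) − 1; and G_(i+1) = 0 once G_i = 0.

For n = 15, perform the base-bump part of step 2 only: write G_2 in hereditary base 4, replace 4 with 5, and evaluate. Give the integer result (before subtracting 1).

18753

15 —HB2→ 2^(2 + 1) + 2^2 + 2 + 1 —bump→ 3^(3 + 1) + 3^3 + 3 + 1 = 112 —(−1)→ 111
111 —HB3→ 3^(3 + 1) + 3^3 + 3 —bump→ 4^(4 + 1) + 4^4 + 4 = 1284 —(−1)→ 1283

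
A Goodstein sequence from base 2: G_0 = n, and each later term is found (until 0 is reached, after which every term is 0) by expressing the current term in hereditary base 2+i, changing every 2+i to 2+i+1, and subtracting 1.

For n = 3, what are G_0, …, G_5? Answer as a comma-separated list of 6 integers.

step 0: 3 = 2 + 1; sub 3 for 2: 3 + 1; = 4; G_1 = 4−1 = 3
step 1: 3 = 3; sub 4 for 3: 4; = 4; G_2 = 4−1 = 3
step 2: 3 = 3; sub 5 for 4: 3; = 3; G_3 = 3−1 = 2
step 3: 2 = 2; sub 6 for 5: 2; = 2; G_4 = 2−1 = 1
step 4: 1 = 1; sub 7 for 6: 1; = 1; G_5 = 1−1 = 0

3, 3, 3, 2, 1, 0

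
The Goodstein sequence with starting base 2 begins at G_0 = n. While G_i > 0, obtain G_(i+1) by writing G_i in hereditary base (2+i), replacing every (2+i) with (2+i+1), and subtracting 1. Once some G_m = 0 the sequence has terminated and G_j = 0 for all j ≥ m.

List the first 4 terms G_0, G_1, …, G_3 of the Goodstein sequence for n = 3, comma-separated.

3, 3, 3, 2

G_0 = 3. HB_2(3) = 2 + 1. Bump = 4. G_1 = 3.
G_1 = 3. HB_3(3) = 3. Bump = 4. G_2 = 3.
G_2 = 3. HB_4(3) = 3. Bump = 3. G_3 = 2.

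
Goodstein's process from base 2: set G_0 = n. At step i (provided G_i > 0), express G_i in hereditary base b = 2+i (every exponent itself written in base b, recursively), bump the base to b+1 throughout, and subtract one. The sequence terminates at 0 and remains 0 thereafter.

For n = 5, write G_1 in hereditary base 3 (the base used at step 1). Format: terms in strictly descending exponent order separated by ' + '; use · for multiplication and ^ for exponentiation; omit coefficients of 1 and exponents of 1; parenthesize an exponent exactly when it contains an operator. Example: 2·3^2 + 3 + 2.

3^3

G_0=5  [base 2] 2^2 + 1  →[2↦3]→  3^3 + 1 = 28  −1 ⇒ G_1=27
G_1=27  [base 3] 3^3  →[3↦4]→  4^4 = 256  −1 ⇒ G_2=255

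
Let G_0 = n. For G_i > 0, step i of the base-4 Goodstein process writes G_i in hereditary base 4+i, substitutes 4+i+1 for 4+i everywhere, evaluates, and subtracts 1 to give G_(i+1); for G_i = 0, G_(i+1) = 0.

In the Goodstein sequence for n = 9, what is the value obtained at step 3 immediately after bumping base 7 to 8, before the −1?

(0) 9|_4 = 2·4 + 1 ↦ 2·5 + 1|_5 = 11 ⇒ 10
(1) 10|_5 = 2·5 ↦ 2·6|_6 = 12 ⇒ 11
(2) 11|_6 = 6 + 5 ↦ 7 + 5|_7 = 12 ⇒ 11
(3) 11|_7 = 7 + 4 ↦ 8 + 4|_8 = 12 ⇒ 11

12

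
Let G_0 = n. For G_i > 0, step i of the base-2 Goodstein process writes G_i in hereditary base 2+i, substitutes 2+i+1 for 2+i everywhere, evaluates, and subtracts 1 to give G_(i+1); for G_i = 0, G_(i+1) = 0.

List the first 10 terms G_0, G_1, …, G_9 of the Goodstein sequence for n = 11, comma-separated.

11, 84, 1027, 15627, 279937, 5764801, 134217727, 2749609302, 70077777775, 1997331745490

i=0: 11 = 2^(2 + 1) + 2 + 1 (b=2); 2→3: 3^(3 + 1) + 3 + 1 = 85; 85−1 = 84
i=1: 84 = 3^(3 + 1) + 3 (b=3); 3→4: 4^(4 + 1) + 4 = 1028; 1028−1 = 1027
i=2: 1027 = 4^(4 + 1) + 3 (b=4); 4→5: 5^(5 + 1) + 3 = 15628; 15628−1 = 15627
i=3: 15627 = 5^(5 + 1) + 2 (b=5); 5→6: 6^(6 + 1) + 2 = 279938; 279938−1 = 279937
i=4: 279937 = 6^(6 + 1) + 1 (b=6); 6→7: 7^(7 + 1) + 1 = 5764802; 5764802−1 = 5764801
i=5: 5764801 = 7^(7 + 1) (b=7); 7→8: 8^(8 + 1) = 134217728; 134217728−1 = 134217727
i=6: 134217727 = 7·8^8 + 7·8^7 + 7·8^6 + 7·8^5 + 7·8^4 + 7·8^3 + 7·8^2 + 7·8 + 7 (b=8); 8→9: 7·9^9 + 7·9^7 + 7·9^6 + 7·9^5 + 7·9^4 + 7·9^3 + 7·9^2 + 7·9 + 7 = 2749609303; 2749609303−1 = 2749609302
i=7: 2749609302 = 7·9^9 + 7·9^7 + 7·9^6 + 7·9^5 + 7·9^4 + 7·9^3 + 7·9^2 + 7·9 + 6 (b=9); 9→10: 7·10^10 + 7·10^7 + 7·10^6 + 7·10^5 + 7·10^4 + 7·10^3 + 7·10^2 + 7·10 + 6 = 70077777776; 70077777776−1 = 70077777775
i=8: 70077777775 = 7·10^10 + 7·10^7 + 7·10^6 + 7·10^5 + 7·10^4 + 7·10^3 + 7·10^2 + 7·10 + 5 (b=10); 10→11: 7·11^11 + 7·11^7 + 7·11^6 + 7·11^5 + 7·11^4 + 7·11^3 + 7·11^2 + 7·11 + 5 = 1997331745491; 1997331745491−1 = 1997331745490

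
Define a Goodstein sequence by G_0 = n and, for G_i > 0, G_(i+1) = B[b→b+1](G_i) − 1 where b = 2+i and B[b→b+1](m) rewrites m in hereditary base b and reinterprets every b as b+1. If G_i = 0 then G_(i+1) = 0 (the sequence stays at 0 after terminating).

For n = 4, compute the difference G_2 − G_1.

step 0: 4 = 2^2; sub 3 for 2: 3^3; = 27; G_1 = 27−1 = 26
step 1: 26 = 2·3^2 + 2·3 + 2; sub 4 for 3: 2·4^2 + 2·4 + 2; = 42; G_2 = 42−1 = 41

15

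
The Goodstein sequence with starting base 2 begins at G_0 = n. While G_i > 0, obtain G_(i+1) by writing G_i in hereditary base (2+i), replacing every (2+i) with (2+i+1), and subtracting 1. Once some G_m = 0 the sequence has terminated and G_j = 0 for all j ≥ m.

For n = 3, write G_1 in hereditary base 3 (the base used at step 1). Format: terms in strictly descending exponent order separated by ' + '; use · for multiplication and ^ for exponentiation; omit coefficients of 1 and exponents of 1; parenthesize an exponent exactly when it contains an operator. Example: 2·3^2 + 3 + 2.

3

step 0: 3 = 2 + 1; sub 3 for 2: 3 + 1; = 4; G_1 = 4−1 = 3
step 1: 3 = 3; sub 4 for 3: 4; = 4; G_2 = 4−1 = 3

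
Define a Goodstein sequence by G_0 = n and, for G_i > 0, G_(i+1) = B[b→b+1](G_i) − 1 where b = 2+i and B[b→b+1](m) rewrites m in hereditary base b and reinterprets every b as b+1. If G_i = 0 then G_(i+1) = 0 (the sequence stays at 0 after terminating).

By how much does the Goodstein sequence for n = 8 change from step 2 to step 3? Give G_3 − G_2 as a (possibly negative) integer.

5757

(0) 8|_2 = 2^(2 + 1) ↦ 3^(3 + 1)|_3 = 81 ⇒ 80
(1) 80|_3 = 2·3^3 + 2·3^2 + 2·3 + 2 ↦ 2·4^4 + 2·4^2 + 2·4 + 2|_4 = 554 ⇒ 553
(2) 553|_4 = 2·4^4 + 2·4^2 + 2·4 + 1 ↦ 2·5^5 + 2·5^2 + 2·5 + 1|_5 = 6311 ⇒ 6310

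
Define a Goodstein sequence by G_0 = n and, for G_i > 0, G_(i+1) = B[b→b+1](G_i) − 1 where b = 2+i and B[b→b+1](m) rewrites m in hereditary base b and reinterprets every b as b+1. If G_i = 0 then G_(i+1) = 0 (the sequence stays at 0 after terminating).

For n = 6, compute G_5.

98039

6 —HB2→ 2^2 + 2 —bump→ 3^3 + 3 = 30 —(−1)→ 29
29 —HB3→ 3^3 + 2 —bump→ 4^4 + 2 = 258 —(−1)→ 257
257 —HB4→ 4^4 + 1 —bump→ 5^5 + 1 = 3126 —(−1)→ 3125
3125 —HB5→ 5^5 —bump→ 6^6 = 46656 —(−1)→ 46655
46655 —HB6→ 5·6^5 + 5·6^4 + 5·6^3 + 5·6^2 + 5·6 + 5 —bump→ 5·7^5 + 5·7^4 + 5·7^3 + 5·7^2 + 5·7 + 5 = 98040 —(−1)→ 98039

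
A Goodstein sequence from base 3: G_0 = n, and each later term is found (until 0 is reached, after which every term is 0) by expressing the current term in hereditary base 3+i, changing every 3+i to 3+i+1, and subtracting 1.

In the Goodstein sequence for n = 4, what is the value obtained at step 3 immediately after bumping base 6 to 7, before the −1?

i=0: 4 = 3 + 1 (b=3); 3→4: 4 + 1 = 5; 5−1 = 4
i=1: 4 = 4 (b=4); 4→5: 5 = 5; 5−1 = 4
i=2: 4 = 4 (b=5); 5→6: 4 = 4; 4−1 = 3
i=3: 3 = 3 (b=6); 6→7: 3 = 3; 3−1 = 2

3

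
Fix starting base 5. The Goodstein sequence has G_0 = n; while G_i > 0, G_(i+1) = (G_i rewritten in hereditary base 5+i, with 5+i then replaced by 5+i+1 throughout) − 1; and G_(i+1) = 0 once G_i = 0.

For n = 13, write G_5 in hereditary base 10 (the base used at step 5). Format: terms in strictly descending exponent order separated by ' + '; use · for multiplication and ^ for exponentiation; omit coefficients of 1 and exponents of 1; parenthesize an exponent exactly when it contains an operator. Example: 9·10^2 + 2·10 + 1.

G_0=13  [base 5] 2·5 + 3  →[5↦6]→  2·6 + 3 = 15  −1 ⇒ G_1=14
G_1=14  [base 6] 2·6 + 2  →[6↦7]→  2·7 + 2 = 16  −1 ⇒ G_2=15
G_2=15  [base 7] 2·7 + 1  →[7↦8]→  2·8 + 1 = 17  −1 ⇒ G_3=16
G_3=16  [base 8] 2·8  →[8↦9]→  2·9 = 18  −1 ⇒ G_4=17
G_4=17  [base 9] 9 + 8  →[9↦10]→  10 + 8 = 18  −1 ⇒ G_5=17
G_5=17  [base 10] 10 + 7  →[10↦11]→  11 + 7 = 18  −1 ⇒ G_6=17

10 + 7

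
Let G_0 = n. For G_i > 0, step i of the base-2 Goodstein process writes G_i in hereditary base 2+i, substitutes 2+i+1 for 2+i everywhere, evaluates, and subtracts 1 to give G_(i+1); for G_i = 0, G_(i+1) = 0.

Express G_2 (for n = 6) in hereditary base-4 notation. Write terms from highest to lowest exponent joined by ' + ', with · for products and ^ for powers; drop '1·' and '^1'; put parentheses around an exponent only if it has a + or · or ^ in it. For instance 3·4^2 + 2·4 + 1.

4^4 + 1

i=0: 6 = 2^2 + 2 (b=2); 2→3: 3^3 + 3 = 30; 30−1 = 29
i=1: 29 = 3^3 + 2 (b=3); 3→4: 4^4 + 2 = 258; 258−1 = 257
i=2: 257 = 4^4 + 1 (b=4); 4→5: 5^5 + 1 = 3126; 3126−1 = 3125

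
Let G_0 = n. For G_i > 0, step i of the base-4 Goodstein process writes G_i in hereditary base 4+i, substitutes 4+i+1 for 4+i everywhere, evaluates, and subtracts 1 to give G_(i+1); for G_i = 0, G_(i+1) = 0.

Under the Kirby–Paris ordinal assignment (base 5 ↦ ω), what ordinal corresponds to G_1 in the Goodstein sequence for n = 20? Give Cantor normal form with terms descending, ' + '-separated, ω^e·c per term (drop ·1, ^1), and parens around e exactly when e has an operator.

20 —HB4→ 4^2 + 4 —bump→ 5^2 + 5 = 30 —(−1)→ 29
29 —HB5→ 5^2 + 4 —bump→ 6^2 + 4 = 40 —(−1)→ 39

ω^2 + 4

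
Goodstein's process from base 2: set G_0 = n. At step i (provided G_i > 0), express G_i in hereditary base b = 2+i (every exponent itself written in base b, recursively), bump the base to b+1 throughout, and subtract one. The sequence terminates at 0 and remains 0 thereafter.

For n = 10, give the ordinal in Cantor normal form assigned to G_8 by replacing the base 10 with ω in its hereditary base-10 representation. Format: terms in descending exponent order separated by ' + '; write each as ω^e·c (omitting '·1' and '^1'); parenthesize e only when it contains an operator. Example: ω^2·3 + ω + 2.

i=0: 10 = 2^(2 + 1) + 2 (b=2); 2→3: 3^(3 + 1) + 3 = 84; 84−1 = 83
i=1: 83 = 3^(3 + 1) + 2 (b=3); 3→4: 4^(4 + 1) + 2 = 1026; 1026−1 = 1025
i=2: 1025 = 4^(4 + 1) + 1 (b=4); 4→5: 5^(5 + 1) + 1 = 15626; 15626−1 = 15625
i=3: 15625 = 5^(5 + 1) (b=5); 5→6: 6^(6 + 1) = 279936; 279936−1 = 279935
i=4: 279935 = 5·6^6 + 5·6^5 + 5·6^4 + 5·6^3 + 5·6^2 + 5·6 + 5 (b=6); 6→7: 5·7^7 + 5·7^5 + 5·7^4 + 5·7^3 + 5·7^2 + 5·7 + 5 = 4215755; 4215755−1 = 4215754
i=5: 4215754 = 5·7^7 + 5·7^5 + 5·7^4 + 5·7^3 + 5·7^2 + 5·7 + 4 (b=7); 7→8: 5·8^8 + 5·8^5 + 5·8^4 + 5·8^3 + 5·8^2 + 5·8 + 4 = 84073324; 84073324−1 = 84073323
i=6: 84073323 = 5·8^8 + 5·8^5 + 5·8^4 + 5·8^3 + 5·8^2 + 5·8 + 3 (b=8); 8→9: 5·9^9 + 5·9^5 + 5·9^4 + 5·9^3 + 5·9^2 + 5·9 + 3 = 1937434593; 1937434593−1 = 1937434592
i=7: 1937434592 = 5·9^9 + 5·9^5 + 5·9^4 + 5·9^3 + 5·9^2 + 5·9 + 2 (b=9); 9→10: 5·10^10 + 5·10^5 + 5·10^4 + 5·10^3 + 5·10^2 + 5·10 + 2 = 50000555552; 50000555552−1 = 50000555551
i=8: 50000555551 = 5·10^10 + 5·10^5 + 5·10^4 + 5·10^3 + 5·10^2 + 5·10 + 1 (b=10); 10→11: 5·11^11 + 5·11^5 + 5·11^4 + 5·11^3 + 5·11^2 + 5·11 + 1 = 1426559238831; 1426559238831−1 = 1426559238830

ω^ω·5 + ω^5·5 + ω^4·5 + ω^3·5 + ω^2·5 + ω·5 + 1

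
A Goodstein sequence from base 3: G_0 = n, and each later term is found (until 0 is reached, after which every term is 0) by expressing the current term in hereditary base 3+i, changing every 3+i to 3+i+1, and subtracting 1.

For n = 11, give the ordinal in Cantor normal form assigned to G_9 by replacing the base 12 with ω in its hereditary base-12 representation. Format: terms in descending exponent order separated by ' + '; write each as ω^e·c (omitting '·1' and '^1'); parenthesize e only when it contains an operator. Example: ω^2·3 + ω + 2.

(0) 11|_3 = 3^2 + 2 ↦ 4^2 + 2|_4 = 18 ⇒ 17
(1) 17|_4 = 4^2 + 1 ↦ 5^2 + 1|_5 = 26 ⇒ 25
(2) 25|_5 = 5^2 ↦ 6^2|_6 = 36 ⇒ 35
(3) 35|_6 = 5·6 + 5 ↦ 5·7 + 5|_7 = 40 ⇒ 39
(4) 39|_7 = 5·7 + 4 ↦ 5·8 + 4|_8 = 44 ⇒ 43
(5) 43|_8 = 5·8 + 3 ↦ 5·9 + 3|_9 = 48 ⇒ 47
(6) 47|_9 = 5·9 + 2 ↦ 5·10 + 2|_10 = 52 ⇒ 51
(7) 51|_10 = 5·10 + 1 ↦ 5·11 + 1|_11 = 56 ⇒ 55
(8) 55|_11 = 5·11 ↦ 5·12|_12 = 60 ⇒ 59

ω·4 + 11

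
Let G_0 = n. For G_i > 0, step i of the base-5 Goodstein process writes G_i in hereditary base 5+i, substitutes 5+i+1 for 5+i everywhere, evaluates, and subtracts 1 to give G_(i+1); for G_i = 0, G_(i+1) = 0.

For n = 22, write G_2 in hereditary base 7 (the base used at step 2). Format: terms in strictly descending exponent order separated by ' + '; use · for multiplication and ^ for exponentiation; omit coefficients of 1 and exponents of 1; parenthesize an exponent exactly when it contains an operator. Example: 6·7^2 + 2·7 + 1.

4·7

[0] 22 ≡ 4·5 + 2 (base 5). Lift 6: 26. −1: 25.
[1] 25 ≡ 4·6 + 1 (base 6). Lift 7: 29. −1: 28.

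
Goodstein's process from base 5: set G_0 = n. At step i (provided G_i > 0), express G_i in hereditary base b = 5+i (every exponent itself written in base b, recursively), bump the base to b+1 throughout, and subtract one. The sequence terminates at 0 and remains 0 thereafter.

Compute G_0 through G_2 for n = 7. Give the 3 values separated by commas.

7, 7, 7

7 —HB5→ 5 + 2 —bump→ 6 + 2 = 8 —(−1)→ 7
7 —HB6→ 6 + 1 —bump→ 7 + 1 = 8 —(−1)→ 7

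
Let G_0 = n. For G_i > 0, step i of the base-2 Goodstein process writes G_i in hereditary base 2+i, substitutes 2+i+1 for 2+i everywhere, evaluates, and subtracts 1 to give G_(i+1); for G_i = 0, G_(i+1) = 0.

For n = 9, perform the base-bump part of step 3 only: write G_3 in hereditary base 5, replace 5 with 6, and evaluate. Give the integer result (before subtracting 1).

140744

base 2: 9 = 2^(2 + 1) + 1; at 3: 3^(3 + 1) + 1 = 82; next = 81
base 3: 81 = 3^(3 + 1); at 4: 4^(4 + 1) = 1024; next = 1023
base 4: 1023 = 3·4^4 + 3·4^3 + 3·4^2 + 3·4 + 3; at 5: 3·5^5 + 3·5^3 + 3·5^2 + 3·5 + 3 = 9843; next = 9842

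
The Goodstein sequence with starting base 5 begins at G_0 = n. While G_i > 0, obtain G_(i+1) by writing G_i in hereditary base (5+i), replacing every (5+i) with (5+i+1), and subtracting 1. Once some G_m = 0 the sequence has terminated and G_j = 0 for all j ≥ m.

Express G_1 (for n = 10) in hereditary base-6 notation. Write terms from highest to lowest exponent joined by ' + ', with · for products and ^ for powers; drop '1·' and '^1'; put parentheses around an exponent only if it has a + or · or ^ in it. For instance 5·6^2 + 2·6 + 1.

6 + 5

G_0 = 10. HB_5(10) = 2·5. Bump = 12. G_1 = 11.
G_1 = 11. HB_6(11) = 6 + 5. Bump = 12. G_2 = 11.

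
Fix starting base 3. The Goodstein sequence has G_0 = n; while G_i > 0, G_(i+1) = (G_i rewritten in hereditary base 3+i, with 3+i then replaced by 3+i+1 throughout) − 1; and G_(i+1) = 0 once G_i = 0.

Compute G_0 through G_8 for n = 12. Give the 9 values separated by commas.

12, 19, 27, 37, 49, 63, 69, 75, 81

base 3: 12 = 3^2 + 3; at 4: 4^2 + 4 = 20; next = 19
base 4: 19 = 4^2 + 3; at 5: 5^2 + 3 = 28; next = 27
base 5: 27 = 5^2 + 2; at 6: 6^2 + 2 = 38; next = 37
base 6: 37 = 6^2 + 1; at 7: 7^2 + 1 = 50; next = 49
base 7: 49 = 7^2; at 8: 8^2 = 64; next = 63
base 8: 63 = 7·8 + 7; at 9: 7·9 + 7 = 70; next = 69
base 9: 69 = 7·9 + 6; at 10: 7·10 + 6 = 76; next = 75
base 10: 75 = 7·10 + 5; at 11: 7·11 + 5 = 82; next = 81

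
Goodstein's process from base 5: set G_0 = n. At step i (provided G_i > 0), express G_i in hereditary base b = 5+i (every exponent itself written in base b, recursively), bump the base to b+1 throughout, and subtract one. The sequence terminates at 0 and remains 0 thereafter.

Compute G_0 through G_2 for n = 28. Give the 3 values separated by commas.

28, 38, 50

base 5: 28 = 5^2 + 3; at 6: 6^2 + 3 = 39; next = 38
base 6: 38 = 6^2 + 2; at 7: 7^2 + 2 = 51; next = 50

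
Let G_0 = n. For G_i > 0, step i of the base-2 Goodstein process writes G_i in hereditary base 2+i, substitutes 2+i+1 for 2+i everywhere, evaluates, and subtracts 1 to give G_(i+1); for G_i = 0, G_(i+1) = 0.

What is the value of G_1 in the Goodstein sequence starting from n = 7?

30

7 —HB2→ 2^2 + 2 + 1 —bump→ 3^3 + 3 + 1 = 31 —(−1)→ 30
30 —HB3→ 3^3 + 3 —bump→ 4^4 + 4 = 260 —(−1)→ 259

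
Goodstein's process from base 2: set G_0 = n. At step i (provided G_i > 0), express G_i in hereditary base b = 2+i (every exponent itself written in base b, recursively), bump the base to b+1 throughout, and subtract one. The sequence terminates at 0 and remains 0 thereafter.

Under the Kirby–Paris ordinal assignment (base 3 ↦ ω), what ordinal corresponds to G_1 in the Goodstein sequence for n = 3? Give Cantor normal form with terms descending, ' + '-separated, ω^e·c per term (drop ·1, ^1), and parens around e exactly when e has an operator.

base 2: 3 = 2 + 1; at 3: 3 + 1 = 4; next = 3
base 3: 3 = 3; at 4: 4 = 4; next = 3

ω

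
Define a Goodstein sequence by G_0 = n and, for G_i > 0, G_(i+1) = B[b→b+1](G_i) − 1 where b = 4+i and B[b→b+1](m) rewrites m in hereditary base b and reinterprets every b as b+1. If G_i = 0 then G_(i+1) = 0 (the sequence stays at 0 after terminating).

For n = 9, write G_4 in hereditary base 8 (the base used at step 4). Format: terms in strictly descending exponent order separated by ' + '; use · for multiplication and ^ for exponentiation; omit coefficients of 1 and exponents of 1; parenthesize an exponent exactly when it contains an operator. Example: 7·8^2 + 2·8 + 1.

8 + 3

(0) 9|_4 = 2·4 + 1 ↦ 2·5 + 1|_5 = 11 ⇒ 10
(1) 10|_5 = 2·5 ↦ 2·6|_6 = 12 ⇒ 11
(2) 11|_6 = 6 + 5 ↦ 7 + 5|_7 = 12 ⇒ 11
(3) 11|_7 = 7 + 4 ↦ 8 + 4|_8 = 12 ⇒ 11
(4) 11|_8 = 8 + 3 ↦ 9 + 3|_9 = 12 ⇒ 11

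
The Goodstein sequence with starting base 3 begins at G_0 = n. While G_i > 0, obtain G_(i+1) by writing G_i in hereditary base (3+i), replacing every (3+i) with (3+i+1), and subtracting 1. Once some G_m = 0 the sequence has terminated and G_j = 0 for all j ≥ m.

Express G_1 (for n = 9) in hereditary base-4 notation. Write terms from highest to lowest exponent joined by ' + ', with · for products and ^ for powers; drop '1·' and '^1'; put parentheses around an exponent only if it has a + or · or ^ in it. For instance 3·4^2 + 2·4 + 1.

3·4 + 3

i=0: 9 = 3^2 (b=3); 3→4: 4^2 = 16; 16−1 = 15
i=1: 15 = 3·4 + 3 (b=4); 4→5: 3·5 + 3 = 18; 18−1 = 17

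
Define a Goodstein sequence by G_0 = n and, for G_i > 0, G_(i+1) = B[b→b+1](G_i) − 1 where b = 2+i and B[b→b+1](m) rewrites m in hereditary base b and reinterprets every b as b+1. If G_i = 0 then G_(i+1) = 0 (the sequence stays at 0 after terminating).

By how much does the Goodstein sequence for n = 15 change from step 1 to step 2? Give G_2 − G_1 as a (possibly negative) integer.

1172

[0] 15 ≡ 2^(2 + 1) + 2^2 + 2 + 1 (base 2). Lift 3: 112. −1: 111.
[1] 111 ≡ 3^(3 + 1) + 3^3 + 3 (base 3). Lift 4: 1284. −1: 1283.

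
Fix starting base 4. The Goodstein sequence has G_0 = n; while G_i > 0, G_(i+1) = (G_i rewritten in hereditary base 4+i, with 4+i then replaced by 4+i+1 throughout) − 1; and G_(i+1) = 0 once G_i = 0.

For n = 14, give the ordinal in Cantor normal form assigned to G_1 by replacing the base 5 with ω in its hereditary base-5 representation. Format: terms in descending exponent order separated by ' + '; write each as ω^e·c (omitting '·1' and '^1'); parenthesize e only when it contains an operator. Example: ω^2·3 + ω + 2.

ω·3 + 1

(0) 14|_4 = 3·4 + 2 ↦ 3·5 + 2|_5 = 17 ⇒ 16
(1) 16|_5 = 3·5 + 1 ↦ 3·6 + 1|_6 = 19 ⇒ 18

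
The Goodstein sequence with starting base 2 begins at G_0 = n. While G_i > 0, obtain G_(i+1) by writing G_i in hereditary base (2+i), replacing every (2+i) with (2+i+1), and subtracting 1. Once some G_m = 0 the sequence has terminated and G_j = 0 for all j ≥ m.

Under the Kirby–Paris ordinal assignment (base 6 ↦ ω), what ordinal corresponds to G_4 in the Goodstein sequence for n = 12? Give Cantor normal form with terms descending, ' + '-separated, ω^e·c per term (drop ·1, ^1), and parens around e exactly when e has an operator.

ω^(ω + 1) + ω^2·2 + ω + 5

i=0: 12 = 2^(2 + 1) + 2^2 (b=2); 2→3: 3^(3 + 1) + 3^3 = 108; 108−1 = 107
i=1: 107 = 3^(3 + 1) + 2·3^2 + 2·3 + 2 (b=3); 3→4: 4^(4 + 1) + 2·4^2 + 2·4 + 2 = 1066; 1066−1 = 1065
i=2: 1065 = 4^(4 + 1) + 2·4^2 + 2·4 + 1 (b=4); 4→5: 5^(5 + 1) + 2·5^2 + 2·5 + 1 = 15686; 15686−1 = 15685
i=3: 15685 = 5^(5 + 1) + 2·5^2 + 2·5 (b=5); 5→6: 6^(6 + 1) + 2·6^2 + 2·6 = 280020; 280020−1 = 280019
i=4: 280019 = 6^(6 + 1) + 2·6^2 + 6 + 5 (b=6); 6→7: 7^(7 + 1) + 2·7^2 + 7 + 5 = 5764911; 5764911−1 = 5764910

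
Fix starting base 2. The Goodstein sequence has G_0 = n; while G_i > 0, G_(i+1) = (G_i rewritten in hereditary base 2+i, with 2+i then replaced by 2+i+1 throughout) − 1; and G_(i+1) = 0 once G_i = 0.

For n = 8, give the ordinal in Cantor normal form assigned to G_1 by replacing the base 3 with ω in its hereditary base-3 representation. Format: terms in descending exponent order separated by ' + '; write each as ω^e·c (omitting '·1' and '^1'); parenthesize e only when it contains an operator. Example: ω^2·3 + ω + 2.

ω^ω·2 + ω^2·2 + ω·2 + 2

G_0 = 8. HB_2(8) = 2^(2 + 1). Bump = 81. G_1 = 80.
G_1 = 80. HB_3(80) = 2·3^3 + 2·3^2 + 2·3 + 2. Bump = 554. G_2 = 553.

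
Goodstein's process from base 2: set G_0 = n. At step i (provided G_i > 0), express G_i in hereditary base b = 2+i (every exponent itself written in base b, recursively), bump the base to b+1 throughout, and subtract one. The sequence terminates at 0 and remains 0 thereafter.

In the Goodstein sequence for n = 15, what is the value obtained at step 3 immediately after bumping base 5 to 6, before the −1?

326594

step 0: 15 = 2^(2 + 1) + 2^2 + 2 + 1; sub 3 for 2: 3^(3 + 1) + 3^3 + 3 + 1; = 112; G_1 = 112−1 = 111
step 1: 111 = 3^(3 + 1) + 3^3 + 3; sub 4 for 3: 4^(4 + 1) + 4^4 + 4; = 1284; G_2 = 1284−1 = 1283
step 2: 1283 = 4^(4 + 1) + 4^4 + 3; sub 5 for 4: 5^(5 + 1) + 5^5 + 3; = 18753; G_3 = 18753−1 = 18752
step 3: 18752 = 5^(5 + 1) + 5^5 + 2; sub 6 for 5: 6^(6 + 1) + 6^6 + 2; = 326594; G_4 = 326594−1 = 326593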